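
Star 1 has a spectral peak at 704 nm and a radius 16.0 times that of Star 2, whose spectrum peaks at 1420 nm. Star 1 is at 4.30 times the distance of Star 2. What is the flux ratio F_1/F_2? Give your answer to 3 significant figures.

Wien's law: T_1/T_2 = λ_2/λ_1 = 1420/704 = 2.017.
L_1/L_2 = (R_1/R_2)²(T_1/T_2)⁴ = (16.0)²(2.017)⁴ = 4237.
F_1/F_2 = (L_1/L_2)/(d_1/d_2)² = 4237/(4.30)² = 229.2.

229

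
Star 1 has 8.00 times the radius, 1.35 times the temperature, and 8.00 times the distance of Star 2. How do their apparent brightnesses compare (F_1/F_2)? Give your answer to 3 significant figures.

L_1/L_2 = (R_1/R_2)²(T_1/T_2)⁴ = (8.00)² × (1.35)⁴ = 212.6.
F_1/F_2 = (L_1/L_2)/(d_1/d_2)² = 212.6 / (8.00)² = 3.322.

3.32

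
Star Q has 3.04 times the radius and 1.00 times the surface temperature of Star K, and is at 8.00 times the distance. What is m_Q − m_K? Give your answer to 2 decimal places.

L_Q/L_K = (3.04)²(1.00)⁴ = 9.242.
F_Q/F_K = (L_Q/L_K)/(d_Q/d_K)² = 9.242/64.00 = 0.1444.
m_Q − m_K = −2.5 log₁₀(0.1444) = 2.10.

2.10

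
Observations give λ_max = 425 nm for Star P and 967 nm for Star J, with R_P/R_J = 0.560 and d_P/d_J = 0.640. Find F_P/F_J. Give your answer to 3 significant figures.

20.5

Wien's law: T_P/T_J = λ_J/λ_P = 967/425 = 2.275.
L_P/L_J = (R_P/R_J)²(T_P/T_J)⁴ = (0.560)²(2.275)⁴ = 8.405.
F_P/F_J = (L_P/L_J)/(d_P/d_J)² = 8.405/(0.640)² = 20.52.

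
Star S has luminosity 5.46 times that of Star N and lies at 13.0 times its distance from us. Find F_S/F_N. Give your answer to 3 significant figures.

0.0323

F = L/(4πd²), so F_S/F_N = (L_S/L_N) / (d_S/d_N)²
= 5.46 / (13.0)² = 5.46 / 169.0 = 0.03231.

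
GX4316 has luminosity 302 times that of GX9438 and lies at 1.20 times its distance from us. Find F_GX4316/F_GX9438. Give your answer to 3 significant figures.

210

F = L/(4πd²), so F_GX4316/F_GX9438 = (L_GX4316/L_GX9438) / (d_GX4316/d_GX9438)²
= 302 / (1.20)² = 302 / 1.440 = 209.7.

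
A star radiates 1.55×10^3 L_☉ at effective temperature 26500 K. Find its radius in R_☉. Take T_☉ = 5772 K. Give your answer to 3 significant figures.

R/R_☉ = √(L/L_☉) / (T/T_☉)² = √(1.55×10^3) / (4.591)²
       = 39.37 / 21.08 = 1.868.

1.87 R_☉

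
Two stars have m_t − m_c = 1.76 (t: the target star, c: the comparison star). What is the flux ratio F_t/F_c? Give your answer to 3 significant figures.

0.198

F_t/F_c = 10^(−(m_t − m_c)/2.5) = 10^(-1.76/2.5) = 10^-0.704 = 0.1977.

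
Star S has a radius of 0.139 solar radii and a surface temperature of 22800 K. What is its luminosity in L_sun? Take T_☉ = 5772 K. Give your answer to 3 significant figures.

4.70 L_sun

L/L_☉ = (R/R_☉)² (T/T_☉)⁴ = (0.139)² × (22800/5772)⁴
       = 0.01932 × (3.950)⁴ = 0.01932 × 243.5 = 4.704.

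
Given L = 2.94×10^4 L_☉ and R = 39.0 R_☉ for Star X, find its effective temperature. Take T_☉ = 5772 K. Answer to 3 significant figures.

T/T_☉ = (L/L_☉)^(1/4) / (R/R_☉)^(1/2)
T = 5772 × (2.94×10^4)^(1/4) / √(39.0) = 5772 × 13.09 / 6.245 = 1.210×10^4 K.

1.21×10^4 K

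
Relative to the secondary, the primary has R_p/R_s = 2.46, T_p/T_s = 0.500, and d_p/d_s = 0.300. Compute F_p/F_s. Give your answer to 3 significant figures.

L_p/L_s = (R_p/R_s)²(T_p/T_s)⁴ = (2.46)² × (0.500)⁴ = 0.3782.
F_p/F_s = (L_p/L_s)/(d_p/d_s)² = 0.3782 / (0.300)² = 4.202.

4.20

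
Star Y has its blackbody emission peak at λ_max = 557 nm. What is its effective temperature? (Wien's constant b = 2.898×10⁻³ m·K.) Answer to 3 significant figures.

5.20×10^3 K

T = b/λ_max = 2.898×10⁻³ / (557×10⁻⁹) = 5203 K.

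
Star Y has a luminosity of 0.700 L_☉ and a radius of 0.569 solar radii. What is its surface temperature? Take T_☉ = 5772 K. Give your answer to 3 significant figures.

7.00×10^3 K

T/T_☉ = (L/L_☉)^(1/4) / (R/R_☉)^(1/2)
T = 5772 × (0.700)^(1/4) / √(0.569) = 5772 × 0.9147 / 0.7543 = 6999 K.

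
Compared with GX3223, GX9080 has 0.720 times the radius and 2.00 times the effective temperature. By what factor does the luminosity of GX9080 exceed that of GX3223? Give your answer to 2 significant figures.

8.3

From the Stefan–Boltzmann law, L ∝ R²T⁴, so
L_GX9080/L_GX3223 = (R_GX9080/R_GX3223)² (T_GX9080/T_GX3223)⁴ = (0.720)² × (2.00)⁴ = 0.5184 × 16.00 = 8.294.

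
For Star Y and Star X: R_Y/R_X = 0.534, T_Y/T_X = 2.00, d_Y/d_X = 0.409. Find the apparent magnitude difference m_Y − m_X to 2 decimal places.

-3.59

L_Y/L_X = (0.534)²(2.00)⁴ = 4.562.
F_Y/F_X = (L_Y/L_X)/(d_Y/d_X)² = 4.562/0.1673 = 27.27.
m_Y − m_X = −2.5 log₁₀(27.27) = -3.59.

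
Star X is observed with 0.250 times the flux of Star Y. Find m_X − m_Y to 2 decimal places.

1.51

m_X − m_Y = −2.5 log₁₀(F_X/F_Y) = −2.5 log₁₀(0.250) = −2.5 × (-0.602) = 1.505.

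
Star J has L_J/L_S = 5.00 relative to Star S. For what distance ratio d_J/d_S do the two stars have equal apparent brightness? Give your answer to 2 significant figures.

Equal flux requires L_J/d_J² = L_S/d_S², so d_J/d_S = √(L_J/L_S)
= √(5.00) = 2.236.

2.2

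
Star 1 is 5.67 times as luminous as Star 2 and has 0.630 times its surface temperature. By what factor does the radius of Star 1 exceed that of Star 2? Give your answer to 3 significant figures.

L ∝ R²T⁴ gives R ∝ √L / T², so
R_1/R_2 = √(5.67) / (0.630)² = 2.381 / 0.3969 = 5.999.

6.00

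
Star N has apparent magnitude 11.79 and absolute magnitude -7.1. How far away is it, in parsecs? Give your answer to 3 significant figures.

m − M = 5 log₁₀(d/10 pc)
11.79 − (-7.1) = 18.89 = 5 log₁₀(d/10)
d = 10 × 10^(18.89/5) = 10 × 10^3.778 = 5.998×10^4 pc.

6.00×10^4 pc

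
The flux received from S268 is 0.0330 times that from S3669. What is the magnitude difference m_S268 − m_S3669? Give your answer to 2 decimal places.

m_S268 − m_S3669 = −2.5 log₁₀(F_S268/F_S3669) = −2.5 log₁₀(0.0330) = −2.5 × (-1.481) = 3.704.

3.70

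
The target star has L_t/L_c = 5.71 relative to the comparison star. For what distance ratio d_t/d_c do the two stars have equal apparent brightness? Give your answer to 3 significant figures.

Equal flux requires L_t/d_t² = L_c/d_c², so d_t/d_c = √(L_t/L_c)
= √(5.71) = 2.390.

2.39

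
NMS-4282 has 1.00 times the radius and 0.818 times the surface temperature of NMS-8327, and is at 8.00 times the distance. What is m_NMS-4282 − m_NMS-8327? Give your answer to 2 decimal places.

5.39

L_NMS-4282/L_NMS-8327 = (1.00)²(0.818)⁴ = 0.4477.
F_NMS-4282/F_NMS-8327 = (L_NMS-4282/L_NMS-8327)/(d_NMS-4282/d_NMS-8327)² = 0.4477/64.00 = 0.006996.
m_NMS-4282 − m_NMS-8327 = −2.5 log₁₀(0.006996) = 5.39.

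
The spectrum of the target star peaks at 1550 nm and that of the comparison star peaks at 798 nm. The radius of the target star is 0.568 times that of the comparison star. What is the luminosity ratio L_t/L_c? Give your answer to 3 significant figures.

0.0227

Wien's law gives T ∝ 1/λ_max, so T_t/T_c = λ_c/λ_t = 798/1550 = 0.5148.
Then L ∝ R²T⁴ gives L_t/L_c = (0.568)² × (0.5148)⁴ = 0.3226 × 0.07026 = 0.02267.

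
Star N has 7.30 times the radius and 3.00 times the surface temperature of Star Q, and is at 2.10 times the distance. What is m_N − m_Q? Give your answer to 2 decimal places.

-7.48

L_N/L_Q = (7.30)²(3.00)⁴ = 4316.
F_N/F_Q = (L_N/L_Q)/(d_N/d_Q)² = 4316/4.410 = 978.8.
m_N − m_Q = −2.5 log₁₀(978.8) = -7.48.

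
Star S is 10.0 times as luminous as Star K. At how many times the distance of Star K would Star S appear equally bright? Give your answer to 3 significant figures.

Equal flux requires L_S/d_S² = L_K/d_K², so d_S/d_K = √(L_S/L_K)
= √(10.0) = 3.162.

3.16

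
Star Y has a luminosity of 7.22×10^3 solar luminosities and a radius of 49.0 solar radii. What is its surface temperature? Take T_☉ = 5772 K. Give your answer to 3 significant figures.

T/T_☉ = (L/L_☉)^(1/4) / (R/R_☉)^(1/2)
T = 5772 × (7.22×10^3)^(1/4) / √(49.0) = 5772 × 9.218 / 7.000 = 7601 K.

7.60×10^3 K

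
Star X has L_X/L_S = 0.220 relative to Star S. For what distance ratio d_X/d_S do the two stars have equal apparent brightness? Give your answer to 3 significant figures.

0.469

Equal flux requires L_X/d_X² = L_S/d_S², so d_X/d_S = √(L_X/L_S)
= √(0.220) = 0.4690.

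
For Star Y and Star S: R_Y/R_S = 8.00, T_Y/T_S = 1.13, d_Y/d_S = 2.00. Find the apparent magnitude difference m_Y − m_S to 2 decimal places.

-3.54

L_Y/L_S = (8.00)²(1.13)⁴ = 104.4.
F_Y/F_S = (L_Y/L_S)/(d_Y/d_S)² = 104.4/4.000 = 26.09.
m_Y − m_S = −2.5 log₁₀(26.09) = -3.54.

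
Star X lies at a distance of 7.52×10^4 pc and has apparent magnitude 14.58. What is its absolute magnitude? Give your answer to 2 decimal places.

M = m − 5 log₁₀(d/10 pc) = 14.58 − 5 log₁₀(7.52×10^4/10)
  = 14.58 − 5 × 3.876 = 14.58 − 19.38 = -4.80.

-4.80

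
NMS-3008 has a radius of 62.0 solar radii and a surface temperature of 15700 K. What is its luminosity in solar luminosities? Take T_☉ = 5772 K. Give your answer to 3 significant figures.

L/L_☉ = (R/R_☉)² (T/T_☉)⁴ = (62.0)² × (15700/5772)⁴
       = 3844 × (2.720)⁴ = 3844 × 54.74 = 2.104×10^5.

2.10×10^5 solar luminosities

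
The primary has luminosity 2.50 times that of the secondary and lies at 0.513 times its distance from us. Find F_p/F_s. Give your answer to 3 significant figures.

F = L/(4πd²), so F_p/F_s = (L_p/L_s) / (d_p/d_s)²
= 2.50 / (0.513)² = 2.50 / 0.2632 = 9.500.

9.50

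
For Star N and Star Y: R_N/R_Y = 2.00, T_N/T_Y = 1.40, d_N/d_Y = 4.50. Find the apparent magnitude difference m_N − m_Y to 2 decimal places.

0.30

L_N/L_Y = (2.00)²(1.40)⁴ = 15.37.
F_N/F_Y = (L_N/L_Y)/(d_N/d_Y)² = 15.37/20.25 = 0.7588.
m_N − m_Y = −2.5 log₁₀(0.7588) = 0.30.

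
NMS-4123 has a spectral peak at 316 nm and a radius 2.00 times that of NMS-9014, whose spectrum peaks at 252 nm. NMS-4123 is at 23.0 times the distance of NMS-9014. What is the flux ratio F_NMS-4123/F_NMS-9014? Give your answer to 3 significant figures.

Wien's law: T_NMS-4123/T_NMS-9014 = λ_NMS-9014/λ_NMS-4123 = 252/316 = 0.7975.
L_NMS-4123/L_NMS-9014 = (R_NMS-4123/R_NMS-9014)²(T_NMS-4123/T_NMS-9014)⁴ = (2.00)²(0.7975)⁴ = 1.618.
F_NMS-4123/F_NMS-9014 = (L_NMS-4123/L_NMS-9014)/(d_NMS-4123/d_NMS-9014)² = 1.618/(23.0)² = 0.003058.

0.00306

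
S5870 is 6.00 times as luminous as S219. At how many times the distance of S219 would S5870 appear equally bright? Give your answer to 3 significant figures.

2.45

Equal flux requires L_S5870/d_S5870² = L_S219/d_S219², so d_S5870/d_S219 = √(L_S5870/L_S219)
= √(6.00) = 2.449.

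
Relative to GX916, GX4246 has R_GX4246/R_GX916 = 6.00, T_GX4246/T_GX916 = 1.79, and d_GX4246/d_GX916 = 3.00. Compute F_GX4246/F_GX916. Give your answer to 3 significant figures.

L_GX4246/L_GX916 = (R_GX4246/R_GX916)²(T_GX4246/T_GX916)⁴ = (6.00)² × (1.79)⁴ = 369.6.
F_GX4246/F_GX916 = (L_GX4246/L_GX916)/(d_GX4246/d_GX916)² = 369.6 / (3.00)² = 41.07.

41.1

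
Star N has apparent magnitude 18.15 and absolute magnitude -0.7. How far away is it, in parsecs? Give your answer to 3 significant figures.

5.89×10^4 pc

m − M = 5 log₁₀(d/10 pc)
18.15 − (-0.7) = 18.85 = 5 log₁₀(d/10)
d = 10 × 10^(18.85/5) = 10 × 10^3.770 = 5.888×10^4 pc.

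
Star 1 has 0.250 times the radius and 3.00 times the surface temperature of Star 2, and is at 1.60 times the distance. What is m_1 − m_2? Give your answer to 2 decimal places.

L_1/L_2 = (0.250)²(3.00)⁴ = 5.062.
F_1/F_2 = (L_1/L_2)/(d_1/d_2)² = 5.062/2.560 = 1.978.
m_1 − m_2 = −2.5 log₁₀(1.978) = -0.74.

-0.74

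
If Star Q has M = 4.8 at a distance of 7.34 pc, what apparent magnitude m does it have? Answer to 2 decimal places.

m = M + 5 log₁₀(d/10 pc) = 4.8 + 5 log₁₀(7.34/10)
  = 4.8 + 5 × -0.134 = 4.8 + -0.67 = 4.13.

4.13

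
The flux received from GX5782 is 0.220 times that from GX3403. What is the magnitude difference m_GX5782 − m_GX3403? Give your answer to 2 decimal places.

1.64

m_GX5782 − m_GX3403 = −2.5 log₁₀(F_GX5782/F_GX3403) = −2.5 log₁₀(0.220) = −2.5 × (-0.658) = 1.644.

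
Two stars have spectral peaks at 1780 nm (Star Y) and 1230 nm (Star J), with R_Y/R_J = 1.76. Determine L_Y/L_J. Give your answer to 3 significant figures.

Wien's law gives T ∝ 1/λ_max, so T_Y/T_J = λ_J/λ_Y = 1230/1780 = 0.6910.
Then L ∝ R²T⁴ gives L_Y/L_J = (1.76)² × (0.6910)⁴ = 3.098 × 0.2280 = 0.7063.

0.706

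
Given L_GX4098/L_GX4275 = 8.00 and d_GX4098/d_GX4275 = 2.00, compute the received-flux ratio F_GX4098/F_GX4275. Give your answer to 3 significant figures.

2.00

F = L/(4πd²), so F_GX4098/F_GX4275 = (L_GX4098/L_GX4275) / (d_GX4098/d_GX4275)²
= 8.00 / (2.00)² = 8.00 / 4.000 = 2.000.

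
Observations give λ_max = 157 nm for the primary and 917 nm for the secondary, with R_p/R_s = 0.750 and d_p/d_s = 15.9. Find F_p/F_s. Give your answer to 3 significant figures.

Wien's law: T_p/T_s = λ_s/λ_p = 917/157 = 5.841.
L_p/L_s = (R_p/R_s)²(T_p/T_s)⁴ = (0.750)²(5.841)⁴ = 654.6.
F_p/F_s = (L_p/L_s)/(d_p/d_s)² = 654.6/(15.9)² = 2.589.

2.59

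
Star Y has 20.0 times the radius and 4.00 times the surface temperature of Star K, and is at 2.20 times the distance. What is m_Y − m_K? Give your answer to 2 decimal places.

L_Y/L_K = (20.0)²(4.00)⁴ = 1.024×10^5.
F_Y/F_K = (L_Y/L_K)/(d_Y/d_K)² = 1.024×10^5/4.840 = 2.116×10^4.
m_Y − m_K = −2.5 log₁₀(2.116×10^4) = -10.81.

-10.81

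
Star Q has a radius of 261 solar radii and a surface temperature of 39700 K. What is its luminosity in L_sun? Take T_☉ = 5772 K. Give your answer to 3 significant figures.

1.52×10^8 L_sun

L/L_☉ = (R/R_☉)² (T/T_☉)⁴ = (261)² × (39700/5772)⁴
       = 6.812×10^4 × (6.878)⁴ = 6.812×10^4 × 2238 = 1.525×10^8.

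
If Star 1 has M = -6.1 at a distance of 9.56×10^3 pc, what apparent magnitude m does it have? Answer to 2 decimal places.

8.80

m = M + 5 log₁₀(d/10 pc) = -6.1 + 5 log₁₀(9.56×10^3/10)
  = -6.1 + 5 × 2.980 = -6.1 + 14.90 = 8.80.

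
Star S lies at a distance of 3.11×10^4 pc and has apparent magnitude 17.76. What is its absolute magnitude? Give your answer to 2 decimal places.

M = m − 5 log₁₀(d/10 pc) = 17.76 − 5 log₁₀(3.11×10^4/10)
  = 17.76 − 5 × 3.493 = 17.76 − 17.46 = 0.30.

0.30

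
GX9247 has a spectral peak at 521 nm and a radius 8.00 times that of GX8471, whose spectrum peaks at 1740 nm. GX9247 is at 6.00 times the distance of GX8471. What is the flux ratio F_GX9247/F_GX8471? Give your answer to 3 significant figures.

Wien's law: T_GX9247/T_GX8471 = λ_GX8471/λ_GX9247 = 1740/521 = 3.340.
L_GX9247/L_GX8471 = (R_GX9247/R_GX8471)²(T_GX9247/T_GX8471)⁴ = (8.00)²(3.340)⁴ = 7962.
F_GX9247/F_GX8471 = (L_GX9247/L_GX8471)/(d_GX9247/d_GX8471)² = 7962/(6.00)² = 221.2.

221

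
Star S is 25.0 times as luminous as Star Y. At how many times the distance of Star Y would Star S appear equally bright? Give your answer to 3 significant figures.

Equal flux requires L_S/d_S² = L_Y/d_Y², so d_S/d_Y = √(L_S/L_Y)
= √(25.0) = 5.000.

5.00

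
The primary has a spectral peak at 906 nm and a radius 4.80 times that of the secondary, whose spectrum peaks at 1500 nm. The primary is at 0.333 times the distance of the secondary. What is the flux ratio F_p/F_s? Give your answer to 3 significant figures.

Wien's law: T_p/T_s = λ_s/λ_p = 1500/906 = 1.656.
L_p/L_s = (R_p/R_s)²(T_p/T_s)⁴ = (4.80)²(1.656)⁴ = 173.1.
F_p/F_s = (L_p/L_s)/(d_p/d_s)² = 173.1/(0.333)² = 1561.

1.56×10^3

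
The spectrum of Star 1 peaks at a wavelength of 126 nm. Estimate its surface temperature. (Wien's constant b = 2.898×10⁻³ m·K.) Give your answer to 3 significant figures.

T = b/λ_max = 2.898×10⁻³ / (126×10⁻⁹) = 2.300×10^4 K.

2.30×10^4 K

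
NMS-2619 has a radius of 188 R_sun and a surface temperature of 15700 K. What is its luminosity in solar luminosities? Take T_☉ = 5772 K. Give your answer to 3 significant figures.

1.93×10^6 solar luminosities

L/L_☉ = (R/R_☉)² (T/T_☉)⁴ = (188)² × (15700/5772)⁴
       = 3.534×10^4 × (2.720)⁴ = 3.534×10^4 × 54.74 = 1.935×10^6.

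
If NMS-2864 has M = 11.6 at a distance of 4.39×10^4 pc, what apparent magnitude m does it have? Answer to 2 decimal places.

29.81

m = M + 5 log₁₀(d/10 pc) = 11.6 + 5 log₁₀(4.39×10^4/10)
  = 11.6 + 5 × 3.642 = 11.6 + 18.21 = 29.81.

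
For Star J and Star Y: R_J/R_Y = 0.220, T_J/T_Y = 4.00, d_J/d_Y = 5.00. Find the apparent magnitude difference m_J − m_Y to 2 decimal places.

0.76

L_J/L_Y = (0.220)²(4.00)⁴ = 12.39.
F_J/F_Y = (L_J/L_Y)/(d_J/d_Y)² = 12.39/25.00 = 0.4956.
m_J − m_Y = −2.5 log₁₀(0.4956) = 0.76.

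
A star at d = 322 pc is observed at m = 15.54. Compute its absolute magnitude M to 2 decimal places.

M = m − 5 log₁₀(d/10 pc) = 15.54 − 5 log₁₀(322/10)
  = 15.54 − 5 × 1.508 = 15.54 − 7.54 = 8.00.

8.00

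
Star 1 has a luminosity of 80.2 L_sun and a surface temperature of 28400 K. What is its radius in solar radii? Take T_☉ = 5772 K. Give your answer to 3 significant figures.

0.370 solar radii

R/R_☉ = √(L/L_☉) / (T/T_☉)² = √(80.2) / (4.920)²
       = 8.955 / 24.21 = 0.3699.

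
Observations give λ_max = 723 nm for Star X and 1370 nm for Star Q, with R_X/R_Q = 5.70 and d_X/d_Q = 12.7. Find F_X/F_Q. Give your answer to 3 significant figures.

2.60

Wien's law: T_X/T_Q = λ_Q/λ_X = 1370/723 = 1.895.
L_X/L_Q = (R_X/R_Q)²(T_X/T_Q)⁴ = (5.70)²(1.895)⁴ = 418.9.
F_X/F_Q = (L_X/L_Q)/(d_X/d_Q)² = 418.9/(12.7)² = 2.597.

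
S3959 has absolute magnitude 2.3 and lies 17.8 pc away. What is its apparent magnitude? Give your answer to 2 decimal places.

m = M + 5 log₁₀(d/10 pc) = 2.3 + 5 log₁₀(17.8/10)
  = 2.3 + 5 × 0.250 = 2.3 + 1.25 = 3.55.

3.55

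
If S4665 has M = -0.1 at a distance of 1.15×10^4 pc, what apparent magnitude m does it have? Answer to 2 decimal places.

m = M + 5 log₁₀(d/10 pc) = -0.1 + 5 log₁₀(1.15×10^4/10)
  = -0.1 + 5 × 3.061 = -0.1 + 15.30 = 15.20.

15.20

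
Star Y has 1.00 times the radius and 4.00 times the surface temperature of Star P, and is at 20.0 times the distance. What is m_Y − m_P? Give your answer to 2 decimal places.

0.48

L_Y/L_P = (1.00)²(4.00)⁴ = 256.0.
F_Y/F_P = (L_Y/L_P)/(d_Y/d_P)² = 256.0/400.0 = 0.6400.
m_Y − m_P = −2.5 log₁₀(0.6400) = 0.48.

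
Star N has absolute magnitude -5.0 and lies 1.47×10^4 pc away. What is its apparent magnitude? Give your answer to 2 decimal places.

m = M + 5 log₁₀(d/10 pc) = -5.0 + 5 log₁₀(1.47×10^4/10)
  = -5.0 + 5 × 3.167 = -5.0 + 15.84 = 10.84.

10.84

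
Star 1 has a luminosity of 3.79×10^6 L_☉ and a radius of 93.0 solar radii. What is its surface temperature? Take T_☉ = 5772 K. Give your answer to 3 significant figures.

2.64×10^4 K

T/T_☉ = (L/L_☉)^(1/4) / (R/R_☉)^(1/2)
T = 5772 × (3.79×10^6)^(1/4) / √(93.0) = 5772 × 44.12 / 9.644 = 2.641×10^4 K.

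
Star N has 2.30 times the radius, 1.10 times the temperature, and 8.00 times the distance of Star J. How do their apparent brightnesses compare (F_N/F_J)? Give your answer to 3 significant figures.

L_N/L_J = (R_N/R_J)²(T_N/T_J)⁴ = (2.30)² × (1.10)⁴ = 7.745.
F_N/F_J = (L_N/L_J)/(d_N/d_J)² = 7.745 / (8.00)² = 0.1210.

0.121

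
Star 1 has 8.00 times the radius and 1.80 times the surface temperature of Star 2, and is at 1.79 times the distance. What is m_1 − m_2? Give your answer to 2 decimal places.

-5.80

L_1/L_2 = (8.00)²(1.80)⁴ = 671.8.
F_1/F_2 = (L_1/L_2)/(d_1/d_2)² = 671.8/3.204 = 209.7.
m_1 − m_2 = −2.5 log₁₀(209.7) = -5.80.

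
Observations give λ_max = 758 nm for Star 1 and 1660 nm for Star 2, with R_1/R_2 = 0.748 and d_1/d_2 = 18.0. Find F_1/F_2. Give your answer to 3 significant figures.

Wien's law: T_1/T_2 = λ_2/λ_1 = 1660/758 = 2.190.
L_1/L_2 = (R_1/R_2)²(T_1/T_2)⁴ = (0.748)²(2.190)⁴ = 12.87.
F_1/F_2 = (L_1/L_2)/(d_1/d_2)² = 12.87/(18.0)² = 0.03972.

0.0397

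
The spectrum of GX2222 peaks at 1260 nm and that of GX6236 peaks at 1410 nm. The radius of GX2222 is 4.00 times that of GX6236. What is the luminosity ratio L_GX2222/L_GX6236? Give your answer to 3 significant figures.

Wien's law gives T ∝ 1/λ_max, so T_GX2222/T_GX6236 = λ_GX6236/λ_GX2222 = 1410/1260 = 1.119.
Then L ∝ R²T⁴ gives L_GX2222/L_GX6236 = (4.00)² × (1.119)⁴ = 16.00 × 1.568 = 25.09.

25.1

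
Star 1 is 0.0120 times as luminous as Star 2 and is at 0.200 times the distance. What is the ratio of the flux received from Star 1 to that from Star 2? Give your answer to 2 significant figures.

0.30

F = L/(4πd²), so F_1/F_2 = (L_1/L_2) / (d_1/d_2)²
= 0.0120 / (0.200)² = 0.0120 / 0.04000 = 0.3000.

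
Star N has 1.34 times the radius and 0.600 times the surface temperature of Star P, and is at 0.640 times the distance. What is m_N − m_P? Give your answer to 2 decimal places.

L_N/L_P = (1.34)²(0.600)⁴ = 0.2327.
F_N/F_P = (L_N/L_P)/(d_N/d_P)² = 0.2327/0.4096 = 0.5681.
m_N − m_P = −2.5 log₁₀(0.5681) = 0.61.

0.61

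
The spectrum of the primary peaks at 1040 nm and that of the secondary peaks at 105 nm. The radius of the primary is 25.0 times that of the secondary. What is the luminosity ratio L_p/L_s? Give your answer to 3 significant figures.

Wien's law gives T ∝ 1/λ_max, so T_p/T_s = λ_s/λ_p = 105/1040 = 0.1010.
Then L ∝ R²T⁴ gives L_p/L_s = (25.0)² × (0.1010)⁴ = 625.0 × 1.039×10^-4 = 0.06494.

0.0649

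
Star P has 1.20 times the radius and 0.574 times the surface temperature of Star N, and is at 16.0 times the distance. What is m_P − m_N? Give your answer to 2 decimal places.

L_P/L_N = (1.20)²(0.574)⁴ = 0.1563.
F_P/F_N = (L_P/L_N)/(d_P/d_N)² = 0.1563/256.0 = 6.106×10^-4.
m_P − m_N = −2.5 log₁₀(6.106×10^-4) = 8.04.

8.04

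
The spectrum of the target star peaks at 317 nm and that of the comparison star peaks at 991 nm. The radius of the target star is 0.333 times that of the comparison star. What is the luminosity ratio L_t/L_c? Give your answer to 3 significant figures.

10.6

Wien's law gives T ∝ 1/λ_max, so T_t/T_c = λ_c/λ_t = 991/317 = 3.126.
Then L ∝ R²T⁴ gives L_t/L_c = (0.333)² × (3.126)⁴ = 0.1109 × 95.51 = 10.59.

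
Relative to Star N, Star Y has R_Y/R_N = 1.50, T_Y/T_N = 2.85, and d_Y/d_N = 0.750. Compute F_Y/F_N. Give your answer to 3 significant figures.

264

L_Y/L_N = (R_Y/R_N)²(T_Y/T_N)⁴ = (1.50)² × (2.85)⁴ = 148.4.
F_Y/F_N = (L_Y/L_N)/(d_Y/d_N)² = 148.4 / (0.750)² = 263.9.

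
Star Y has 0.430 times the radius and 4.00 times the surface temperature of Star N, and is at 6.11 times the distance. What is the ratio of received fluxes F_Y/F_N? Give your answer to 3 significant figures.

1.27

L_Y/L_N = (R_Y/R_N)²(T_Y/T_N)⁴ = (0.430)² × (4.00)⁴ = 47.33.
F_Y/F_N = (L_Y/L_N)/(d_Y/d_N)² = 47.33 / (6.11)² = 1.268.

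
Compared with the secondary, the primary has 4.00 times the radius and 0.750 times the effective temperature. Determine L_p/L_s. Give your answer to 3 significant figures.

5.06

From the Stefan–Boltzmann law, L ∝ R²T⁴, so
L_p/L_s = (R_p/R_s)² (T_p/T_s)⁴ = (4.00)² × (0.750)⁴ = 16.00 × 0.3164 = 5.062.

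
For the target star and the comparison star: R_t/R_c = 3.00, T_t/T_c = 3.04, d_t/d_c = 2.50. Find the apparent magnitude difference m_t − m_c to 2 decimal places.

L_t/L_c = (3.00)²(3.04)⁴ = 768.7.
F_t/F_c = (L_t/L_c)/(d_t/d_c)² = 768.7/6.250 = 123.0.
m_t − m_c = −2.5 log₁₀(123.0) = -5.22.

-5.22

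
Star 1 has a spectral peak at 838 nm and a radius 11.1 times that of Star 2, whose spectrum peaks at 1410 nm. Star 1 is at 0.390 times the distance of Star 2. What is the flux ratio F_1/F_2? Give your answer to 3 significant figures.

Wien's law: T_1/T_2 = λ_2/λ_1 = 1410/838 = 1.683.
L_1/L_2 = (R_1/R_2)²(T_1/T_2)⁴ = (11.1)²(1.683)⁴ = 987.5.
F_1/F_2 = (L_1/L_2)/(d_1/d_2)² = 987.5/(0.390)² = 6493.

6.49×10^3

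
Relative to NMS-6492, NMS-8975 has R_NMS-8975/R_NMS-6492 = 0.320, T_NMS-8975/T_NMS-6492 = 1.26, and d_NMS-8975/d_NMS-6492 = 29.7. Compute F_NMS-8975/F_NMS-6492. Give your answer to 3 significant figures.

L_NMS-8975/L_NMS-6492 = (R_NMS-8975/R_NMS-6492)²(T_NMS-8975/T_NMS-6492)⁴ = (0.320)² × (1.26)⁴ = 0.2581.
F_NMS-8975/F_NMS-6492 = (L_NMS-8975/L_NMS-6492)/(d_NMS-8975/d_NMS-6492)² = 0.2581 / (29.7)² = 2.926×10^-4.

2.93×10^-4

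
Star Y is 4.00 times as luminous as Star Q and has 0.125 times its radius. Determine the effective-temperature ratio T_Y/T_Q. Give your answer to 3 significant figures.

L ∝ R²T⁴ gives T ∝ (L/R²)^(1/4), so
T_Y/T_Q = (4.00 / 0.125²)^(1/4) = (256.0)^(1/4) = 4.000.

4.00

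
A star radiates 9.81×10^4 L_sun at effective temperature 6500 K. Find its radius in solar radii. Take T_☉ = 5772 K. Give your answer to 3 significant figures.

R/R_☉ = √(L/L_☉) / (T/T_☉)² = √(9.81×10^4) / (1.126)²
       = 313.2 / 1.268 = 247.0.

247 solar radii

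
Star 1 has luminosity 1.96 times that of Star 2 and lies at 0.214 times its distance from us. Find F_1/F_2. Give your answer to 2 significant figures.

F = L/(4πd²), so F_1/F_2 = (L_1/L_2) / (d_1/d_2)²
= 1.96 / (0.214)² = 1.96 / 0.04580 = 42.80.

43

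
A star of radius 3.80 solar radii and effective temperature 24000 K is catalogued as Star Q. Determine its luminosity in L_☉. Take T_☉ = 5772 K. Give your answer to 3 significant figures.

L/L_☉ = (R/R_☉)² (T/T_☉)⁴ = (3.80)² × (24000/5772)⁴
       = 14.44 × (4.158)⁴ = 14.44 × 298.9 = 4316.

4.32×10^3 L_☉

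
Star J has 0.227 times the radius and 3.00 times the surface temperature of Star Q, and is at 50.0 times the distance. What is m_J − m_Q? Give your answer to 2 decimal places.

L_J/L_Q = (0.227)²(3.00)⁴ = 4.174.
F_J/F_Q = (L_J/L_Q)/(d_J/d_Q)² = 4.174/2500 = 0.001670.
m_J − m_Q = −2.5 log₁₀(0.001670) = 6.94.

6.94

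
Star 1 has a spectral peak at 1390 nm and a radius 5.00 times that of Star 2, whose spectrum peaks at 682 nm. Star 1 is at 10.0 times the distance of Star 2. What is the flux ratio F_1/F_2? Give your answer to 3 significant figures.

Wien's law: T_1/T_2 = λ_2/λ_1 = 682/1390 = 0.4906.
L_1/L_2 = (R_1/R_2)²(T_1/T_2)⁴ = (5.00)²(0.4906)⁴ = 1.449.
F_1/F_2 = (L_1/L_2)/(d_1/d_2)² = 1.449/(10.0)² = 0.01449.

0.0145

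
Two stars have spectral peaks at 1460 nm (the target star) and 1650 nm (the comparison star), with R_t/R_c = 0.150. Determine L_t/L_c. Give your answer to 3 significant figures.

0.0367

Wien's law gives T ∝ 1/λ_max, so T_t/T_c = λ_c/λ_t = 1650/1460 = 1.130.
Then L ∝ R²T⁴ gives L_t/L_c = (0.150)² × (1.130)⁴ = 0.02250 × 1.631 = 0.03670.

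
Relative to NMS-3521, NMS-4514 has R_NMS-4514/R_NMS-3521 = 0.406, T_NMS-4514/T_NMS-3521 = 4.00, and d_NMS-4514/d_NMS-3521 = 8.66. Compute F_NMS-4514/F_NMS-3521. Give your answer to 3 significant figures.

0.563

L_NMS-4514/L_NMS-3521 = (R_NMS-4514/R_NMS-3521)²(T_NMS-4514/T_NMS-3521)⁴ = (0.406)² × (4.00)⁴ = 42.20.
F_NMS-4514/F_NMS-3521 = (L_NMS-4514/L_NMS-3521)/(d_NMS-4514/d_NMS-3521)² = 42.20 / (8.66)² = 0.5627.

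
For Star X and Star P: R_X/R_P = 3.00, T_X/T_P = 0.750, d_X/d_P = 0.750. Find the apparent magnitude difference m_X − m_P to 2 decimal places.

L_X/L_P = (3.00)²(0.750)⁴ = 2.848.
F_X/F_P = (L_X/L_P)/(d_X/d_P)² = 2.848/0.5625 = 5.062.
m_X − m_P = −2.5 log₁₀(5.062) = -1.76.

-1.76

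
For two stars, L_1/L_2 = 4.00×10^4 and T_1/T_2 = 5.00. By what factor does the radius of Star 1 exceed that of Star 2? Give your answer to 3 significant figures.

8.00

L ∝ R²T⁴ gives R ∝ √L / T², so
R_1/R_2 = √(4.00×10^4) / (5.00)² = 200.0 / 25.00 = 8.000.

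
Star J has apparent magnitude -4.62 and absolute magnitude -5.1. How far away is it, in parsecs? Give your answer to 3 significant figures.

m − M = 5 log₁₀(d/10 pc)
-4.62 − (-5.1) = 0.48 = 5 log₁₀(d/10)
d = 10 × 10^(0.48/5) = 10 × 10^0.096 = 12.47 pc.

12.5 pc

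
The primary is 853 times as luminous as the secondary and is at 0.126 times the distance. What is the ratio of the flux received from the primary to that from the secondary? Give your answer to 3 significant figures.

5.37×10^4

F = L/(4πd²), so F_p/F_s = (L_p/L_s) / (d_p/d_s)²
= 853 / (0.126)² = 853 / 0.01588 = 5.373×10^4.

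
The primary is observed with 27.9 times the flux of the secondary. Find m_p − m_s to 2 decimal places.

m_p − m_s = −2.5 log₁₀(F_p/F_s) = −2.5 log₁₀(27.9) = −2.5 × (1.446) = -3.614.

-3.61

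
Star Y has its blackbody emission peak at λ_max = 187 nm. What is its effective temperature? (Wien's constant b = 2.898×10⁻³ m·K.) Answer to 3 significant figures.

T = b/λ_max = 2.898×10⁻³ / (187×10⁻⁹) = 1.550×10^4 K.

1.55×10^4 K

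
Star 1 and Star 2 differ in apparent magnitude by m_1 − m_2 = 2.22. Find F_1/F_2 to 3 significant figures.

F_1/F_2 = 10^(−(m_1 − m_2)/2.5) = 10^(-2.22/2.5) = 10^-0.888 = 0.1294.

0.129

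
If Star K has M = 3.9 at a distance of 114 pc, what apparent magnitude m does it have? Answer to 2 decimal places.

9.18

m = M + 5 log₁₀(d/10 pc) = 3.9 + 5 log₁₀(114/10)
  = 3.9 + 5 × 1.057 = 3.9 + 5.28 = 9.18.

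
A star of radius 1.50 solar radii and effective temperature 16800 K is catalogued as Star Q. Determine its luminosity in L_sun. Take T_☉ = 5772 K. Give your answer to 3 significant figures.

L/L_☉ = (R/R_☉)² (T/T_☉)⁴ = (1.50)² × (16800/5772)⁴
       = 2.250 × (2.911)⁴ = 2.250 × 71.77 = 161.5.

161 L_sun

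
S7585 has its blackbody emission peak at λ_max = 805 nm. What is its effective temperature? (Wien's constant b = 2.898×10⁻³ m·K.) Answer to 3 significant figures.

3.60×10^3 K

T = b/λ_max = 2.898×10⁻³ / (805×10⁻⁹) = 3600 K.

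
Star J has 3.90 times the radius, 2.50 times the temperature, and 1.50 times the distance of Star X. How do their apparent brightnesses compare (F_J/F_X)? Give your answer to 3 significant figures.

264

L_J/L_X = (R_J/R_X)²(T_J/T_X)⁴ = (3.90)² × (2.50)⁴ = 594.1.
F_J/F_X = (L_J/L_X)/(d_J/d_X)² = 594.1 / (1.50)² = 264.1.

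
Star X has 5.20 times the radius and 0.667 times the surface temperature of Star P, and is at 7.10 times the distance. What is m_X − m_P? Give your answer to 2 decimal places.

L_X/L_P = (5.20)²(0.667)⁴ = 5.352.
F_X/F_P = (L_X/L_P)/(d_X/d_P)² = 5.352/50.41 = 0.1062.
m_X − m_P = −2.5 log₁₀(0.1062) = 2.44.

2.44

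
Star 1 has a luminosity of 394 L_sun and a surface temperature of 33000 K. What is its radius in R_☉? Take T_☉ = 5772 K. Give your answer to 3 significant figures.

0.607 R_☉

R/R_☉ = √(L/L_☉) / (T/T_☉)² = √(394) / (5.717)²
       = 19.85 / 32.69 = 0.6073.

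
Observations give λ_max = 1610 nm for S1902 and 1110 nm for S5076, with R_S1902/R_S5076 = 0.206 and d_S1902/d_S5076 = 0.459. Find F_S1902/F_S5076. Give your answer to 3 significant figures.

Wien's law: T_S1902/T_S5076 = λ_S5076/λ_S1902 = 1110/1610 = 0.6894.
L_S1902/L_S5076 = (R_S1902/R_S5076)²(T_S1902/T_S5076)⁴ = (0.206)²(0.6894)⁴ = 0.009588.
F_S1902/F_S5076 = (L_S1902/L_S5076)/(d_S1902/d_S5076)² = 0.009588/(0.459)² = 0.04551.

0.0455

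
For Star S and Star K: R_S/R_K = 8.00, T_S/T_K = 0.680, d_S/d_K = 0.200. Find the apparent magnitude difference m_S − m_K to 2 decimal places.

-6.34

L_S/L_K = (8.00)²(0.680)⁴ = 13.68.
F_S/F_K = (L_S/L_K)/(d_S/d_K)² = 13.68/0.04000 = 342.1.
m_S − m_K = −2.5 log₁₀(342.1) = -6.34.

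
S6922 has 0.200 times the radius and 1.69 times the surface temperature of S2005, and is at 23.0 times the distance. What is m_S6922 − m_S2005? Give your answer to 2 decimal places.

8.02

L_S6922/L_S2005 = (0.200)²(1.69)⁴ = 0.3263.
F_S6922/F_S2005 = (L_S6922/L_S2005)/(d_S6922/d_S2005)² = 0.3263/529.0 = 6.168×10^-4.
m_S6922 − m_S2005 = −2.5 log₁₀(6.168×10^-4) = 8.02.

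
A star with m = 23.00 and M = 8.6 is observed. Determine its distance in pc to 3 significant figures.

7.59×10^3 pc

m − M = 5 log₁₀(d/10 pc)
23.00 − (8.6) = 14.40 = 5 log₁₀(d/10)
d = 10 × 10^(14.40/5) = 10 × 10^2.880 = 7586 pc.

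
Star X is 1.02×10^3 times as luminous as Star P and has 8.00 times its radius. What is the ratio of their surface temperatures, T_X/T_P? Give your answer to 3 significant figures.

L ∝ R²T⁴ gives T ∝ (L/R²)^(1/4), so
T_X/T_P = (1.02×10^3 / 8.00²)^(1/4) = (15.94)^(1/4) = 1.998.

2.00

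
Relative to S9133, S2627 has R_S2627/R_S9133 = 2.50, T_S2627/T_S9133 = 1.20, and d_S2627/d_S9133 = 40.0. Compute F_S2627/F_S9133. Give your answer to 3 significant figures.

L_S2627/L_S9133 = (R_S2627/R_S9133)²(T_S2627/T_S9133)⁴ = (2.50)² × (1.20)⁴ = 12.96.
F_S2627/F_S9133 = (L_S2627/L_S9133)/(d_S2627/d_S9133)² = 12.96 / (40.0)² = 0.008100.

0.00810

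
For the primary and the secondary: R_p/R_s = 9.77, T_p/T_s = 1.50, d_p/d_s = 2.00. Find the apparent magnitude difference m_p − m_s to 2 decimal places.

-5.21

L_p/L_s = (9.77)²(1.50)⁴ = 483.2.
F_p/F_s = (L_p/L_s)/(d_p/d_s)² = 483.2/4.000 = 120.8.
m_p − m_s = −2.5 log₁₀(120.8) = -5.21.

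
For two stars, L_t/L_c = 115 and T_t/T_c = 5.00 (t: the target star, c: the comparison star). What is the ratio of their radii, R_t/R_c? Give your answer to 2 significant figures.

0.43

L ∝ R²T⁴ gives R ∝ √L / T², so
R_t/R_c = √(115) / (5.00)² = 10.72 / 25.00 = 0.4290.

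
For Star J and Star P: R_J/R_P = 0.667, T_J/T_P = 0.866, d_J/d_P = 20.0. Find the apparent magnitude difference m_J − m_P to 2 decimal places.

L_J/L_P = (0.667)²(0.866)⁴ = 0.2502.
F_J/F_P = (L_J/L_P)/(d_J/d_P)² = 0.2502/400.0 = 6.256×10^-4.
m_J − m_P = −2.5 log₁₀(6.256×10^-4) = 8.01.

8.01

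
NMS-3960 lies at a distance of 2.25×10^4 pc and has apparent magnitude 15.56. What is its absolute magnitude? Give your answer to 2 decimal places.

-1.20

M = m − 5 log₁₀(d/10 pc) = 15.56 − 5 log₁₀(2.25×10^4/10)
  = 15.56 − 5 × 3.352 = 15.56 − 16.76 = -1.20.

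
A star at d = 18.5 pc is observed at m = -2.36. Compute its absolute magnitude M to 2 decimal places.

-3.70

M = m − 5 log₁₀(d/10 pc) = -2.36 − 5 log₁₀(18.5/10)
  = -2.36 − 5 × 0.267 = -2.36 − 1.34 = -3.70.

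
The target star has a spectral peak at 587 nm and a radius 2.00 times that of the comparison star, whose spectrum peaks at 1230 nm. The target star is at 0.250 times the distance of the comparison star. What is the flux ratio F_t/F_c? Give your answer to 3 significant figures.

Wien's law: T_t/T_c = λ_c/λ_t = 1230/587 = 2.095.
L_t/L_c = (R_t/R_c)²(T_t/T_c)⁴ = (2.00)²(2.095)⁴ = 77.11.
F_t/F_c = (L_t/L_c)/(d_t/d_c)² = 77.11/(0.250)² = 1234.

1.23×10^3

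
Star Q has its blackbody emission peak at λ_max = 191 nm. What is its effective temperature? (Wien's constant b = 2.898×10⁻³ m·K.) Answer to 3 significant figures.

1.52×10^4 K

T = b/λ_max = 2.898×10⁻³ / (191×10⁻⁹) = 1.517×10^4 K.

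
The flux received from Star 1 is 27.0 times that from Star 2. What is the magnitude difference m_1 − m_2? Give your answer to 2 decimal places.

-3.58

m_1 − m_2 = −2.5 log₁₀(F_1/F_2) = −2.5 log₁₀(27.0) = −2.5 × (1.431) = -3.578.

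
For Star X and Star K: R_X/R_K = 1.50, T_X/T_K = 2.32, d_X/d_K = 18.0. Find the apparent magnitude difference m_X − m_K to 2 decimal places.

1.74

L_X/L_K = (1.50)²(2.32)⁴ = 65.18.
F_X/F_K = (L_X/L_K)/(d_X/d_K)² = 65.18/324.0 = 0.2012.
m_X − m_K = −2.5 log₁₀(0.2012) = 1.74.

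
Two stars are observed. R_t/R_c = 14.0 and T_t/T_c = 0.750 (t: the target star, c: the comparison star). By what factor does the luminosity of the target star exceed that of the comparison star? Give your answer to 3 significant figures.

62.0

From the Stefan–Boltzmann law, L ∝ R²T⁴, so
L_t/L_c = (R_t/R_c)² (T_t/T_c)⁴ = (14.0)² × (0.750)⁴ = 196.0 × 0.3164 = 62.02.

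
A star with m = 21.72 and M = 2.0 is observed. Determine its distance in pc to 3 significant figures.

8.79×10^4 pc

m − M = 5 log₁₀(d/10 pc)
21.72 − (2.0) = 19.72 = 5 log₁₀(d/10)
d = 10 × 10^(19.72/5) = 10 × 10^3.944 = 8.790×10^4 pc.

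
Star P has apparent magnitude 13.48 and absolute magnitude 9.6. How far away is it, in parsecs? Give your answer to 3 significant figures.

m − M = 5 log₁₀(d/10 pc)
13.48 − (9.6) = 3.88 = 5 log₁₀(d/10)
d = 10 × 10^(3.88/5) = 10 × 10^0.776 = 59.70 pc.

59.7 pc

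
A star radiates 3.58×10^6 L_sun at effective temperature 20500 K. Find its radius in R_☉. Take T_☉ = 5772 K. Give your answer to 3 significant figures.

R/R_☉ = √(L/L_☉) / (T/T_☉)² = √(3.58×10^6) / (3.552)²
       = 1892 / 12.61 = 150.0.

150 R_☉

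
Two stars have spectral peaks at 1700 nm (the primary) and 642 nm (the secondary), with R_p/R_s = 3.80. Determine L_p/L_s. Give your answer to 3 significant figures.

Wien's law gives T ∝ 1/λ_max, so T_p/T_s = λ_s/λ_p = 642/1700 = 0.3776.
Then L ∝ R²T⁴ gives L_p/L_s = (3.80)² × (0.3776)⁴ = 14.44 × 0.02034 = 0.2937.

0.294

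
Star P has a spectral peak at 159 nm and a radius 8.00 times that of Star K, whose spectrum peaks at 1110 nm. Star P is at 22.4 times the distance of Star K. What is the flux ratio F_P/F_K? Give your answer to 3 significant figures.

303

Wien's law: T_P/T_K = λ_K/λ_P = 1110/159 = 6.981.
L_P/L_K = (R_P/R_K)²(T_P/T_K)⁴ = (8.00)²(6.981)⁴ = 1.520×10^5.
F_P/F_K = (L_P/L_K)/(d_P/d_K)² = 1.520×10^5/(22.4)² = 303.0.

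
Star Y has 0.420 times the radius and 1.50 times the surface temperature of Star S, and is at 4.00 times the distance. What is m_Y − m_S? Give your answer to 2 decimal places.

3.13

L_Y/L_S = (0.420)²(1.50)⁴ = 0.8930.
F_Y/F_S = (L_Y/L_S)/(d_Y/d_S)² = 0.8930/16.00 = 0.05581.
m_Y − m_S = −2.5 log₁₀(0.05581) = 3.13.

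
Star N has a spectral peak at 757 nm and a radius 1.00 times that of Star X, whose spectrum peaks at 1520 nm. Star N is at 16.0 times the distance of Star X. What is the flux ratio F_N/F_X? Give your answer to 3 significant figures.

0.0635

Wien's law: T_N/T_X = λ_X/λ_N = 1520/757 = 2.008.
L_N/L_X = (R_N/R_X)²(T_N/T_X)⁴ = (1.00)²(2.008)⁴ = 16.26.
F_N/F_X = (L_N/L_X)/(d_N/d_X)² = 16.26/(16.0)² = 0.06350.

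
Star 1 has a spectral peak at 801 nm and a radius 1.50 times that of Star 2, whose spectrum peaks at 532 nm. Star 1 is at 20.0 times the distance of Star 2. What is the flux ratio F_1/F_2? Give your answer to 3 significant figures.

0.00109

Wien's law: T_1/T_2 = λ_2/λ_1 = 532/801 = 0.6642.
L_1/L_2 = (R_1/R_2)²(T_1/T_2)⁴ = (1.50)²(0.6642)⁴ = 0.4378.
F_1/F_2 = (L_1/L_2)/(d_1/d_2)² = 0.4378/(20.0)² = 0.001095.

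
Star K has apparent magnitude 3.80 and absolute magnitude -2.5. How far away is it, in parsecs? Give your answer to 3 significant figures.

182 pc

m − M = 5 log₁₀(d/10 pc)
3.80 − (-2.5) = 6.30 = 5 log₁₀(d/10)
d = 10 × 10^(6.30/5) = 10 × 10^1.260 = 182.0 pc.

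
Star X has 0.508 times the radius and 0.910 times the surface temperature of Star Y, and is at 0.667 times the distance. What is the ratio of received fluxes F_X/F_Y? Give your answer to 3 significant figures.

0.398

L_X/L_Y = (R_X/R_Y)²(T_X/T_Y)⁴ = (0.508)² × (0.910)⁴ = 0.1770.
F_X/F_Y = (L_X/L_Y)/(d_X/d_Y)² = 0.1770 / (0.667)² = 0.3978.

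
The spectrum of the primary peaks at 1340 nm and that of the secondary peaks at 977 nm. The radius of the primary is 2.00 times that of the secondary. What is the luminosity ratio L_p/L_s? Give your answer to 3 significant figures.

1.13

Wien's law gives T ∝ 1/λ_max, so T_p/T_s = λ_s/λ_p = 977/1340 = 0.7291.
Then L ∝ R²T⁴ gives L_p/L_s = (2.00)² × (0.7291)⁴ = 4.000 × 0.2826 = 1.130.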